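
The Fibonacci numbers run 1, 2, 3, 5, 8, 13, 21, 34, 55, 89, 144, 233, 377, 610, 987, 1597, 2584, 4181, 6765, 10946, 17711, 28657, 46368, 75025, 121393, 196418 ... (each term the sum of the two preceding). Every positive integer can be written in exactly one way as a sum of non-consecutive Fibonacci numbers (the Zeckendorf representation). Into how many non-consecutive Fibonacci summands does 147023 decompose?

7

Greedily peel off the largest Fibonacci term at each step:
121393 ≤ 147023 < 196418, so take 121393; remainder 25630
17711 ≤ 25630 < 28657, so take 17711; remainder 7919
6765 ≤ 7919 < 10946, so take 6765; remainder 1154
987 ≤ 1154 < 1597, so take 987; remainder 167
144 ≤ 167 < 233, so take 144; remainder 23
21 ≤ 23 < 34, so take 21; remainder 2
2 ≤ 2 < 3, so take 2; remainder 0
147023 = 121393 + 17711 + 6765 + 987 + 144 + 21 + 2, which has 7 terms.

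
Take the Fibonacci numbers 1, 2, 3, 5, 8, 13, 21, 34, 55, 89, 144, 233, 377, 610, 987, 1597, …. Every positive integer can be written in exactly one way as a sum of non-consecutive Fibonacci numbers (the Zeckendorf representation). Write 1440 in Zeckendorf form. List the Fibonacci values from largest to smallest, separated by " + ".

987 + 377 + 55 + 21

subtract 987 from 1440: 453 remains
subtract 377 from 453: 76 remains
subtract 55 from 76: 21 remains
subtract 21 from 21: 0 remains
So 1440 = 987 + 377 + 55 + 21, with no two terms consecutive in the sequence.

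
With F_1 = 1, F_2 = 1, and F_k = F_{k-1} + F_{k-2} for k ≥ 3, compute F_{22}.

Iterating the recurrence up to F_{14} = 377 and F_{13} = 233:
F_{15} = F_{14} + F_{13} = 377 + 233 = 610
F_{16} = F_{15} + F_{14} = 610 + 377 = 987
F_{17} = F_{16} + F_{15} = 987 + 610 = 1597
F_{18} = F_{17} + F_{16} = 1597 + 987 = 2584
F_{19} = F_{18} + F_{17} = 2584 + 1597 = 4181
F_{20} = F_{19} + F_{18} = 4181 + 2584 = 6765
F_{21} = F_{20} + F_{19} = 6765 + 4181 = 10946
F_{22} = F_{21} + F_{20} = 10946 + 6765 = 17711

17711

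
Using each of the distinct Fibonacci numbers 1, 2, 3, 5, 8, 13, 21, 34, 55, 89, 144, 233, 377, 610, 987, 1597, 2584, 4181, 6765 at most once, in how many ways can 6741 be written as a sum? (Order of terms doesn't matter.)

Starting from the Zeckendorf form and repeatedly splitting a term F_k into F_{k−1} + F_{k−2} (when neither is already used) reaches every representation.
6741 = 4181+1597+610+233+89+21+8+2 = 4181+1597+610+233+89+21+5+3+2 = 4181+1597+610+233+55+34+21+8+2 = 4181+1597+610+233+89+13+8+5+3+2 = 4181+1597+610+233+55+34+21+5+3+2 = … (13 more), for 18 in all.

18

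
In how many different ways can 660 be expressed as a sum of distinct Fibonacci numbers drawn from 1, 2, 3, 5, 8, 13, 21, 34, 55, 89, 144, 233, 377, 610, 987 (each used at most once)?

Each representation comes from the Zeckendorf form by replacing some F_k with F_{k−1} + F_{k−2} where possible.
660 = 610+34+13+3 = 610+34+13+2+1 = 610+34+8+5+3 = … (17 more), for 20 in all.

20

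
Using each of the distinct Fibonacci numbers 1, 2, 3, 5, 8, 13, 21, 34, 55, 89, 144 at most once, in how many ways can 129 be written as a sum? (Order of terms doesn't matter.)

8

Starting from the Zeckendorf form and repeatedly splitting a term F_k into F_{k−1} + F_{k−2} (when neither is already used) reaches every representation.
129 = 89+34+5+1 = 89+34+3+2+1 = 89+21+13+5+1 = … (5 more), for 8 in all.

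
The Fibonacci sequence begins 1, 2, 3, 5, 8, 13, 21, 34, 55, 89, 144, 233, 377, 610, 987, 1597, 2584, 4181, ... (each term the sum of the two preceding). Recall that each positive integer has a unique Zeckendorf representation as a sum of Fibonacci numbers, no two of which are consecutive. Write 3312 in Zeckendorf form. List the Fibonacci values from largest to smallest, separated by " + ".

3312: greatest Fibonacci not exceeding it is 2584, leaving 728
728: greatest Fibonacci not exceeding it is 610, leaving 118
118: greatest Fibonacci not exceeding it is 89, leaving 29
29: greatest Fibonacci not exceeding it is 21, leaving 8
8: greatest Fibonacci not exceeding it is 8, leaving 0
So 3312 = 2584 + 610 + 89 + 21 + 8, with no two terms consecutive in the sequence.

2584 + 610 + 89 + 21 + 8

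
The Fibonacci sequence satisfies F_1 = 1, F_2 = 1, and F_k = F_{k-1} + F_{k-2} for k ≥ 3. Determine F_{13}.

Iterating the recurrence up to F_{8} = 21 and F_{7} = 13:
F_{9} = F_{8} + F_{7} = 21 + 13 = 34
F_{10} = F_{9} + F_{8} = 34 + 21 = 55
F_{11} = F_{10} + F_{9} = 55 + 34 = 89
F_{12} = F_{11} + F_{10} = 89 + 55 = 144
F_{13} = F_{12} + F_{11} = 144 + 89 = 233

233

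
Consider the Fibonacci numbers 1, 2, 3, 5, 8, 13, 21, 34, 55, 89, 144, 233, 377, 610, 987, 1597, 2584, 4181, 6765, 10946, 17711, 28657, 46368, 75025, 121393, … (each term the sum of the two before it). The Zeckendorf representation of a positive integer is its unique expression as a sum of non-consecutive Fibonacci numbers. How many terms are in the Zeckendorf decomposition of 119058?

subtract 75025 from 119058: 44033 remains
subtract 28657 from 44033: 15376 remains
subtract 10946 from 15376: 4430 remains
subtract 4181 from 4430: 249 remains
subtract 233 from 249: 16 remains
subtract 13 from 16: 3 remains
subtract 3 from 3: 0 remains
119058 = 75025 + 28657 + 10946 + 4181 + 233 + 13 + 3, which has 7 terms.

7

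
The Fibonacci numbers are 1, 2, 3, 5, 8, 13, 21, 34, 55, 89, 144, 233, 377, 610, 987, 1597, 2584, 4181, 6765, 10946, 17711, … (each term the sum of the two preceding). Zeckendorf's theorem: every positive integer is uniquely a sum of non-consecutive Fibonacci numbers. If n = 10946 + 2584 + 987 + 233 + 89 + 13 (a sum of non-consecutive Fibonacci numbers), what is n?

10946 + 2584 + 987 + 233 + 89 + 13 = 14852.

14852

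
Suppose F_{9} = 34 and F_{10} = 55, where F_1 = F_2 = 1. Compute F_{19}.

4181

By F_{2k+1} = F_k² + F_{k+1}²: F_{19} = 34² + 55² = 1156 + 3025 = 4181.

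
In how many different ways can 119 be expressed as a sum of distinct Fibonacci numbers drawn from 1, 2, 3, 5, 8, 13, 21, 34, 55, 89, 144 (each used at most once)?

6

119 = 89+21+8+1 = 89+21+5+3+1 = 55+34+21+8+1 = 89+13+8+5+3+1 = 55+34+21+5+3+1 = … (1 more), for 6 in all.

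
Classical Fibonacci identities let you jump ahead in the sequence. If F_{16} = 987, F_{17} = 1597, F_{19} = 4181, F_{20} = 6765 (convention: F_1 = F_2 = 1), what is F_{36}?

14930352

By the addition formula F_{m+n} = F_m F_{n+1} + F_{m−1} F_n with m=20, n=16: F_{36} = 6765·1597 + 4181·987 = 10803705 + 4126647 = 14930352.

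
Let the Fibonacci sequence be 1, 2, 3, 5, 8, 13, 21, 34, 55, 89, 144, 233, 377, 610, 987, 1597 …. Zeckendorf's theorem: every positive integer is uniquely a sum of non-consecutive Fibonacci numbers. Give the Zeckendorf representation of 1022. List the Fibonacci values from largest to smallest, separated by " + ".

987 + 34 + 1

1022 − 987 = 35
35 − 34 = 1
1 − 1 = 0
So 1022 = 987 + 34 + 1, with no two terms consecutive in the sequence.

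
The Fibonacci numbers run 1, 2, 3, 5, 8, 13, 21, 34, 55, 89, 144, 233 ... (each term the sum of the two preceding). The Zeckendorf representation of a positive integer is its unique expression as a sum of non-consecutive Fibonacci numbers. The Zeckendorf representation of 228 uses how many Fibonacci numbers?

Greedy algorithm:
take 144 (≤ 228); 228 − 144 = 84
take 55 (≤ 84); 84 − 55 = 29
take 21 (≤ 29); 29 − 21 = 8
take 8 (≤ 8); 8 − 8 = 0
228 = 144 + 55 + 21 + 8, which has 4 terms.

4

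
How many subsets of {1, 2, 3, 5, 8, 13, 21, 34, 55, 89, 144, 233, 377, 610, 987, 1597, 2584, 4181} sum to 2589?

Each representation comes from the Zeckendorf form by replacing some F_k with F_{k−1} + F_{k−2} where possible.
2589 = 2584+5 = 2584+3+2 = 1597+987+5 = 1597+987+3+2 = … (10 more), for 14 in all.

14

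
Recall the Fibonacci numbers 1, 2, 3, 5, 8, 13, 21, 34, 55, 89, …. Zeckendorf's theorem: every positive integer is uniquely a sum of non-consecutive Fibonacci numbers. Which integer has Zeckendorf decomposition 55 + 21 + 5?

55 + 21 + 5 = 81.

81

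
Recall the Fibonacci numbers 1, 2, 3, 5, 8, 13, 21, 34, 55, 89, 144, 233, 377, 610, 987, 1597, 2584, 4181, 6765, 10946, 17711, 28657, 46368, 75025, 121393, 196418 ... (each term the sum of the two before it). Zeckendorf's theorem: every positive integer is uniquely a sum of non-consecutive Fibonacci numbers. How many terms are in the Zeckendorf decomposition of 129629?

7

129629: greatest Fibonacci not exceeding it is 121393, leaving 8236
8236: greatest Fibonacci not exceeding it is 6765, leaving 1471
1471: greatest Fibonacci not exceeding it is 987, leaving 484
484: greatest Fibonacci not exceeding it is 377, leaving 107
107: greatest Fibonacci not exceeding it is 89, leaving 18
18: greatest Fibonacci not exceeding it is 13, leaving 5
5: greatest Fibonacci not exceeding it is 5, leaving 0
129629 = 121393 + 6765 + 987 + 377 + 89 + 13 + 5, which has 7 terms.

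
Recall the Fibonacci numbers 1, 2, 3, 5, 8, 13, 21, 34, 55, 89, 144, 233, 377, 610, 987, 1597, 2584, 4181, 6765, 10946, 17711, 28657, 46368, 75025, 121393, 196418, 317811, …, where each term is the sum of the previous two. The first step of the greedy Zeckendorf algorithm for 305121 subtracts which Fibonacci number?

196418

196418 ≤ 305121 < 317811, so the largest Fibonacci number not exceeding 305121 is 196418.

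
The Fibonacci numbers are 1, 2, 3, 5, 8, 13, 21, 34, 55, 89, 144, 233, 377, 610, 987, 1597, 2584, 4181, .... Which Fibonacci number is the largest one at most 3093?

2584

2584 ≤ 3093 < 4181, so the largest Fibonacci number not exceeding 3093 is 2584.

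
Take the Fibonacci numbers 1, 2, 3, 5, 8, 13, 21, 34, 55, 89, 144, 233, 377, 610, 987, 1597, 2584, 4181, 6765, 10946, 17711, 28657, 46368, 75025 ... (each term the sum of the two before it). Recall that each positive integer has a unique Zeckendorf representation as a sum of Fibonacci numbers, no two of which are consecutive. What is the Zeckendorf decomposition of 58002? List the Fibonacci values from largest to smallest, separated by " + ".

46368 + 10946 + 610 + 55 + 21 + 2

58002: greatest Fibonacci not exceeding it is 46368, leaving 11634
11634: greatest Fibonacci not exceeding it is 10946, leaving 688
688: greatest Fibonacci not exceeding it is 610, leaving 78
78: greatest Fibonacci not exceeding it is 55, leaving 23
23: greatest Fibonacci not exceeding it is 21, leaving 2
2: greatest Fibonacci not exceeding it is 2, leaving 0
So 58002 = 46368 + 10946 + 610 + 55 + 21 + 2, with no two terms consecutive in the sequence.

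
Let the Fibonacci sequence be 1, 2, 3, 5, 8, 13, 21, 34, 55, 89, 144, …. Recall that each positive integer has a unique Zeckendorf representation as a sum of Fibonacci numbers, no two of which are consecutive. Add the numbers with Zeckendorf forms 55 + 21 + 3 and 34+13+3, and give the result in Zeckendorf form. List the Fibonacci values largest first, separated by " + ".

The two numbers are 79 and 50, so their sum is 129.
subtract 89 from 129: 40 remains
subtract 34 from 40: 6 remains
subtract 5 from 6: 1 remains
subtract 1 from 1: 0 remains

89 + 34 + 5 + 1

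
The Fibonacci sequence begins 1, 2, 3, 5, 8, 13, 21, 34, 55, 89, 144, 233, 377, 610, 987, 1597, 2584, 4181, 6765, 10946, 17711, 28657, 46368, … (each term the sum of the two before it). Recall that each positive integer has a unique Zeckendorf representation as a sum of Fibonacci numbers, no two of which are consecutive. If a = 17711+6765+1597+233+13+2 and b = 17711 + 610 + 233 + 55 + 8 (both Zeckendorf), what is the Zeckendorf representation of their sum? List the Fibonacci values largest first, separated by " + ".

The two numbers are 26321 and 18617, so their sum is 44938.
Greedily peel off the largest Fibonacci term at each step:
subtract 28657 from 44938: 16281 remains
subtract 10946 from 16281: 5335 remains
subtract 4181 from 5335: 1154 remains
subtract 987 from 1154: 167 remains
subtract 144 from 167: 23 remains
subtract 21 from 23: 2 remains
subtract 2 from 2: 0 remains

28657 + 10946 + 4181 + 987 + 144 + 21 + 2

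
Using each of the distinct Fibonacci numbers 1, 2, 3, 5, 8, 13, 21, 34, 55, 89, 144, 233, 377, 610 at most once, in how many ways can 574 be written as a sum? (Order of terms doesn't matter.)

12

Each representation comes from the Zeckendorf form by replacing some F_k with F_{k−1} + F_{k−2} where possible.
574 = 377+144+34+13+5+1 = 377+144+34+13+3+2+1 = 377+89+55+34+13+5+1 = 377+144+34+8+5+3+2+1 = 377+89+55+34+13+3+2+1 = … (7 more), for 12 in all.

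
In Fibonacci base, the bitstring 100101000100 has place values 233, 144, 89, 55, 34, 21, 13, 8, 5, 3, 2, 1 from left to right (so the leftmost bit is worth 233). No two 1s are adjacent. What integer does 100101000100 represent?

Summing the place values of the 1 bits: 233 + 55 + 21 + 3 = 312.

312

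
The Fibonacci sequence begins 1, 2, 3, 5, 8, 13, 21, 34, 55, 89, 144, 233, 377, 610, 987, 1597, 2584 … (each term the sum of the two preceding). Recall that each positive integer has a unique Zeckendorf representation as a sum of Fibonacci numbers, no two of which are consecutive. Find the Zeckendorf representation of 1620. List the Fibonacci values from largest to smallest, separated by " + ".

1597 + 21 + 2

Repeatedly subtract the largest Fibonacci number that fits:
1620 − 1597 = 23
23 − 21 = 2
2 − 2 = 0
So 1620 = 1597 + 21 + 2, with no two terms consecutive in the sequence.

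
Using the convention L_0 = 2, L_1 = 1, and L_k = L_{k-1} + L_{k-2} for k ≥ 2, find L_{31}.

3010349

Iterating the recurrence up to L_{25} = 167761 and L_{24} = 103682:
L_{26} = L_{25} + L_{24} = 167761 + 103682 = 271443
L_{27} = L_{26} + L_{25} = 271443 + 167761 = 439204
L_{28} = L_{27} + L_{26} = 439204 + 271443 = 710647
L_{29} = L_{28} + L_{27} = 710647 + 439204 = 1149851
L_{30} = L_{29} + L_{28} = 1149851 + 710647 = 1860498
L_{31} = L_{30} + L_{29} = 1860498 + 1149851 = 3010349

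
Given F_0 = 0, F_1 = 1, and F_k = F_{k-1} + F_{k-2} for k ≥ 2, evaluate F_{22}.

Iterating the recurrence up to F_{17} = 1597 and F_{16} = 987:
F_{18} = F_{17} + F_{16} = 1597 + 987 = 2584
F_{19} = F_{18} + F_{17} = 2584 + 1597 = 4181
F_{20} = F_{19} + F_{18} = 4181 + 2584 = 6765
F_{21} = F_{20} + F_{19} = 6765 + 4181 = 10946
F_{22} = F_{21} + F_{20} = 10946 + 6765 = 17711

17711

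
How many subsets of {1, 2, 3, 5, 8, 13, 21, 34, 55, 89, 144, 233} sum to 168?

Starting from the Zeckendorf form and repeatedly splitting a term F_k into F_{k−1} + F_{k−2} (when neither is already used) reaches every representation.
168 = 144+21+3 = 144+21+2+1 = 144+13+8+3 = 89+55+21+3 = … (9 more), for 13 in all.

13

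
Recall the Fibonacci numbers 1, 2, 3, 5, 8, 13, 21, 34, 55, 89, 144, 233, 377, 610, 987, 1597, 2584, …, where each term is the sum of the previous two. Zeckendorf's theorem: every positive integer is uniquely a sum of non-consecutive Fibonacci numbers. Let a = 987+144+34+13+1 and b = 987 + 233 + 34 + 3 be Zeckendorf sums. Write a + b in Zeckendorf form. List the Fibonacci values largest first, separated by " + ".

1597 + 610 + 144 + 55 + 21 + 8 + 1

The two numbers are 1179 and 1257, so their sum is 2436.
Greedy algorithm:
subtract 1597 from 2436: 839 remains
subtract 610 from 839: 229 remains
subtract 144 from 229: 85 remains
subtract 55 from 85: 30 remains
subtract 21 from 30: 9 remains
subtract 8 from 9: 1 remains
subtract 1 from 1: 0 remains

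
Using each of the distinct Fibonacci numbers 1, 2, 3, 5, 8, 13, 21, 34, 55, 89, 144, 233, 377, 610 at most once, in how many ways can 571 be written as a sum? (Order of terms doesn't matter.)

18

Starting from the Zeckendorf form and repeatedly splitting a term F_k into F_{k−1} + F_{k−2} (when neither is already used) reaches every representation.
571 = 377+144+34+13+3 = 377+144+34+13+2+1 = 377+144+34+8+5+3 = 377+89+55+34+13+3 = … (14 more), for 18 in all.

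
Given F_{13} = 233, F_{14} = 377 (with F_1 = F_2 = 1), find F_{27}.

By the addition formula F_{m+n} = F_m F_{n+1} + F_{m−1} F_n with m=14, n=13: F_{27} = 377·377 + 233·233 = 142129 + 54289 = 196418.

196418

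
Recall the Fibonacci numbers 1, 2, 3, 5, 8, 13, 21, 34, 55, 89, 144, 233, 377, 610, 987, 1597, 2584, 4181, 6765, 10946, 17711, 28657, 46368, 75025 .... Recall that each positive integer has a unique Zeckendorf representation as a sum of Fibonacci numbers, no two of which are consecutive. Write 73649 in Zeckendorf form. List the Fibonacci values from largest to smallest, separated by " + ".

46368 + 17711 + 6765 + 2584 + 144 + 55 + 21 + 1

73649 − 46368 = 27281
27281 − 17711 = 9570
9570 − 6765 = 2805
2805 − 2584 = 221
221 − 144 = 77
77 − 55 = 22
22 − 21 = 1
1 − 1 = 0
So 73649 = 46368 + 17711 + 6765 + 2584 + 144 + 55 + 21 + 1, with no two terms consecutive in the sequence.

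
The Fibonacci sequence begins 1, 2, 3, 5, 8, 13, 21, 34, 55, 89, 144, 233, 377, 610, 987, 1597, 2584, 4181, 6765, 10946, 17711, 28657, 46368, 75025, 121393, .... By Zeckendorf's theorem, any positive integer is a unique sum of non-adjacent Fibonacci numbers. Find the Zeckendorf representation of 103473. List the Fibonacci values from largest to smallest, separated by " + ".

103473 − 75025 = 28448
28448 − 17711 = 10737
10737 − 6765 = 3972
3972 − 2584 = 1388
1388 − 987 = 401
401 − 377 = 24
24 − 21 = 3
3 − 3 = 0
So 103473 = 75025 + 17711 + 6765 + 2584 + 987 + 377 + 21 + 3, with no two terms consecutive in the sequence.

75025 + 17711 + 6765 + 2584 + 987 + 377 + 21 + 3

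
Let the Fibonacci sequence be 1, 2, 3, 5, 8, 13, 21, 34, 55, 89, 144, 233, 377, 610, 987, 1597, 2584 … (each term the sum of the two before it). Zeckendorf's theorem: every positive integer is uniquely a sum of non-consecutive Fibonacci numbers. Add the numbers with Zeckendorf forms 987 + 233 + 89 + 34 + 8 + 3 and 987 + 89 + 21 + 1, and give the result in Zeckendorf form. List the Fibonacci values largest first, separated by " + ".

The two numbers are 1354 and 1098, so their sum is 2452.
largest Fibonacci ≤ 2452 is 1597; 2452 − 1597 = 855
largest Fibonacci ≤ 855 is 610; 855 − 610 = 245
largest Fibonacci ≤ 245 is 233; 245 − 233 = 12
largest Fibonacci ≤ 12 is 8; 12 − 8 = 4
largest Fibonacci ≤ 4 is 3; 4 − 3 = 1
largest Fibonacci ≤ 1 is 1; 1 − 1 = 0

1597 + 610 + 233 + 8 + 3 + 1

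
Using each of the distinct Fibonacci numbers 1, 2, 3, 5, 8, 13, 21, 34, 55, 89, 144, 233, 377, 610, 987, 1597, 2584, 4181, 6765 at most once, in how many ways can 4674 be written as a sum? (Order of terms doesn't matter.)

Each representation comes from the Zeckendorf form by replacing some F_k with F_{k−1} + F_{k−2} where possible.
4674 = 4181+377+89+21+5+1 = 4181+377+89+21+3+2+1 = 4181+377+89+13+8+5+1 = … (45 more), for 48 in all.

48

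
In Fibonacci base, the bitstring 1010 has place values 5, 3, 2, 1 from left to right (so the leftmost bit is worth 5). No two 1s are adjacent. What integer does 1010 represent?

Summing the place values of the 1 bits: 5 + 2 = 7.

7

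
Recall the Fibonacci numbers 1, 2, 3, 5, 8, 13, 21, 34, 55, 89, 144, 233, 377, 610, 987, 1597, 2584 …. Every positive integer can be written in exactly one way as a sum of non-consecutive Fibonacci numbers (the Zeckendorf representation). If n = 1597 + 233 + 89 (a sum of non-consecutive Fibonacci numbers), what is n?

1597 + 233 + 89 = 1919.

1919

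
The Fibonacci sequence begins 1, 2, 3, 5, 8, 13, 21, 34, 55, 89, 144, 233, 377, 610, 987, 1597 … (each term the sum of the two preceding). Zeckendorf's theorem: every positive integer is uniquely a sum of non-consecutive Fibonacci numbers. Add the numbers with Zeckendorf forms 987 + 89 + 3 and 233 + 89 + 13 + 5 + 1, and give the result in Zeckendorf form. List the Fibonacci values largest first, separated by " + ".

The two numbers are 1079 and 341, so their sum is 1420.
Greedily peel off the largest Fibonacci term at each step:
take 987 (≤ 1420); 1420 − 987 = 433
take 377 (≤ 433); 433 − 377 = 56
take 55 (≤ 56); 56 − 55 = 1
take 1 (≤ 1); 1 − 1 = 0

987 + 377 + 55 + 1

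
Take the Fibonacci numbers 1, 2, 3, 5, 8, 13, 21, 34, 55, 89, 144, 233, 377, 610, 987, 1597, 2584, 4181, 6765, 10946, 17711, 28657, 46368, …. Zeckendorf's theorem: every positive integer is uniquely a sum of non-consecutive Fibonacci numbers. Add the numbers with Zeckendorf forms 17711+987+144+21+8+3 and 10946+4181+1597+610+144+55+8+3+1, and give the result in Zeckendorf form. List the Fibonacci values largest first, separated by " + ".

The two numbers are 18874 and 17545, so their sum is 36419.
Greedy algorithm:
subtract 28657 from 36419: 7762 remains
subtract 6765 from 7762: 997 remains
subtract 987 from 997: 10 remains
subtract 8 from 10: 2 remains
subtract 2 from 2: 0 remains

28657 + 6765 + 987 + 8 + 2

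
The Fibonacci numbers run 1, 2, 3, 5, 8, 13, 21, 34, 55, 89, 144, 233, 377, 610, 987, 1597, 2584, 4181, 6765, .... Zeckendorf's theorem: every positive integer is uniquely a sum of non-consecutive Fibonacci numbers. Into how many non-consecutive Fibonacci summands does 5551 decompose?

5551: greatest Fibonacci not exceeding it is 4181, leaving 1370
1370: greatest Fibonacci not exceeding it is 987, leaving 383
383: greatest Fibonacci not exceeding it is 377, leaving 6
6: greatest Fibonacci not exceeding it is 5, leaving 1
1: greatest Fibonacci not exceeding it is 1, leaving 0
5551 = 4181 + 987 + 377 + 5 + 1, which has 5 terms.

5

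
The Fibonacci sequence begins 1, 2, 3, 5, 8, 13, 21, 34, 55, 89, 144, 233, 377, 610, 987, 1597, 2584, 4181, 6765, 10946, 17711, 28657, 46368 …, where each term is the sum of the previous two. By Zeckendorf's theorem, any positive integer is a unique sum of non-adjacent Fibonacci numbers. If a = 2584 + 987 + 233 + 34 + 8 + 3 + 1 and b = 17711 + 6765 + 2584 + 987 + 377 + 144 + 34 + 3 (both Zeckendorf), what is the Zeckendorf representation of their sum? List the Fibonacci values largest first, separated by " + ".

The two numbers are 3850 and 28605, so their sum is 32455.
32455 − 28657 = 3798
3798 − 2584 = 1214
1214 − 987 = 227
227 − 144 = 83
83 − 55 = 28
28 − 21 = 7
7 − 5 = 2
2 − 2 = 0

28657 + 2584 + 987 + 144 + 55 + 21 + 5 + 2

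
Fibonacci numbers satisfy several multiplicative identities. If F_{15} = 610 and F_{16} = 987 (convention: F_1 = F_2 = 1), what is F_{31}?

By F_{2k+1} = F_k² + F_{k+1}²: F_{31} = 610² + 987² = 372100 + 974169 = 1346269.

1346269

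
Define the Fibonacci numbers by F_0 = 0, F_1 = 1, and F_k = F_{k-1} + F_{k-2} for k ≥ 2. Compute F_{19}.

Iterating the recurrence up to F_{15} = 610 and F_{14} = 377:
F_{16} = F_{15} + F_{14} = 610 + 377 = 987
F_{17} = F_{16} + F_{15} = 987 + 610 = 1597
F_{18} = F_{17} + F_{16} = 1597 + 987 = 2584
F_{19} = F_{18} + F_{17} = 2584 + 1597 = 4181

4181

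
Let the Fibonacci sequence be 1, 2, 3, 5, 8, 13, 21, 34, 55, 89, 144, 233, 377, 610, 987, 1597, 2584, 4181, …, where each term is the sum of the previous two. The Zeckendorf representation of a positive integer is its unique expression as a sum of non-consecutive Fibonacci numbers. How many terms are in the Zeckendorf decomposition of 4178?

8

Repeatedly subtract the largest Fibonacci number that fits:
2584 ≤ 4178 < 4181, so take 2584; remainder 1594
987 ≤ 1594 < 1597, so take 987; remainder 607
377 ≤ 607 < 610, so take 377; remainder 230
144 ≤ 230 < 233, so take 144; remainder 86
55 ≤ 86 < 89, so take 55; remainder 31
21 ≤ 31 < 34, so take 21; remainder 10
8 ≤ 10 < 13, so take 8; remainder 2
2 ≤ 2 < 3, so take 2; remainder 0
4178 = 2584 + 987 + 377 + 144 + 55 + 21 + 8 + 2, which has 8 terms.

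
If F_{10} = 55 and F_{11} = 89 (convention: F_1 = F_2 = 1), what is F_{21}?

10946

By F_{2k+1} = F_k² + F_{k+1}²: F_{21} = 55² + 89² = 3025 + 7921 = 10946.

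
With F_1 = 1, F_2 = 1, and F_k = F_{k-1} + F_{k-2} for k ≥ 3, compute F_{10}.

55

Iterating the recurrence up to F_{6} = 8 and F_{5} = 5:
F_{7} = F_{6} + F_{5} = 8 + 5 = 13
F_{8} = F_{7} + F_{6} = 13 + 8 = 21
F_{9} = F_{8} + F_{7} = 21 + 13 = 34
F_{10} = F_{9} + F_{8} = 34 + 21 = 55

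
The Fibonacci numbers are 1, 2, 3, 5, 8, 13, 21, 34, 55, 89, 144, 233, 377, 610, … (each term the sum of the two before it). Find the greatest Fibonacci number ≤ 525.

377

377 ≤ 525 < 610, so the largest Fibonacci number not exceeding 525 is 377.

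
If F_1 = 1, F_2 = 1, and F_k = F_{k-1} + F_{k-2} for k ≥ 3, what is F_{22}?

17711

Iterating the recurrence up to F_{18} = 2584 and F_{17} = 1597:
F_{19} = F_{18} + F_{17} = 2584 + 1597 = 4181
F_{20} = F_{19} + F_{18} = 4181 + 2584 = 6765
F_{21} = F_{20} + F_{19} = 6765 + 4181 = 10946
F_{22} = F_{21} + F_{20} = 10946 + 6765 = 17711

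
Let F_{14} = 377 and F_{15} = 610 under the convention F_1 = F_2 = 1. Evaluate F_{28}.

317811

By the doubling identity F_{2k} = F_k(2F_{k+1} − F_k): F_{28} = 377·(2·610 − 377) = 377·843 = 317811.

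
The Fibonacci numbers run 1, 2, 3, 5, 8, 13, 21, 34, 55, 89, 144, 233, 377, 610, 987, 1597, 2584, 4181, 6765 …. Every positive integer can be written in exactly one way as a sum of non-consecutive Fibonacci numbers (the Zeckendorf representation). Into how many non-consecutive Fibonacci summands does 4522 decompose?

take 4181 (≤ 4522); 4522 − 4181 = 341
take 233 (≤ 341); 341 − 233 = 108
take 89 (≤ 108); 108 − 89 = 19
take 13 (≤ 19); 19 − 13 = 6
take 5 (≤ 6); 6 − 5 = 1
take 1 (≤ 1); 1 − 1 = 0
4522 = 4181 + 233 + 89 + 13 + 5 + 1, which has 6 terms.

6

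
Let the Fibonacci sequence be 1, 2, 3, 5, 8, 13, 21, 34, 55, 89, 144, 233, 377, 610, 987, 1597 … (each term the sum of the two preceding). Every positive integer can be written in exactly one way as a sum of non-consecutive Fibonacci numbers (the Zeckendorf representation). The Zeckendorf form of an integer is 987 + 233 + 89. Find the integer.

987 + 233 + 89 = 1309.

1309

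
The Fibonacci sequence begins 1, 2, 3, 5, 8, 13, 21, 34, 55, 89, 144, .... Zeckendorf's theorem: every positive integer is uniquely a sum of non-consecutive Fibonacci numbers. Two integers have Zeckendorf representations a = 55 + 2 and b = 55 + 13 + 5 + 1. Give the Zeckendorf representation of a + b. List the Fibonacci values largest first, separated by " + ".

The two numbers are 57 and 74, so their sum is 131.
Greedy algorithm:
131: greatest Fibonacci not exceeding it is 89, leaving 42
42: greatest Fibonacci not exceeding it is 34, leaving 8
8: greatest Fibonacci not exceeding it is 8, leaving 0

89 + 34 + 8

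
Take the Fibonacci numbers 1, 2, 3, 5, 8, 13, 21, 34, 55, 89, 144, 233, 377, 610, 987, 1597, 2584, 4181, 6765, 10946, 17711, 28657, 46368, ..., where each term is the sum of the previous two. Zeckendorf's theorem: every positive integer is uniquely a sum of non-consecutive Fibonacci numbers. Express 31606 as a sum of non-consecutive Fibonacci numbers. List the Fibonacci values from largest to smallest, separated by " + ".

28657 + 2584 + 233 + 89 + 34 + 8 + 1

Repeatedly subtract the largest Fibonacci number that fits:
subtract 28657 from 31606: 2949 remains
subtract 2584 from 2949: 365 remains
subtract 233 from 365: 132 remains
subtract 89 from 132: 43 remains
subtract 34 from 43: 9 remains
subtract 8 from 9: 1 remains
subtract 1 from 1: 0 remains
So 31606 = 28657 + 2584 + 233 + 89 + 34 + 8 + 1, with no two terms consecutive in the sequence.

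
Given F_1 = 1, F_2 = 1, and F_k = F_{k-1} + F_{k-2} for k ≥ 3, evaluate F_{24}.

46368

Iterating the recurrence up to F_{18} = 2584 and F_{17} = 1597:
F_{19} = F_{18} + F_{17} = 2584 + 1597 = 4181
F_{20} = F_{19} + F_{18} = 4181 + 2584 = 6765
F_{21} = F_{20} + F_{19} = 6765 + 4181 = 10946
F_{22} = F_{21} + F_{20} = 10946 + 6765 = 17711
F_{23} = F_{22} + F_{21} = 17711 + 10946 = 28657
F_{24} = F_{23} + F_{22} = 28657 + 17711 = 46368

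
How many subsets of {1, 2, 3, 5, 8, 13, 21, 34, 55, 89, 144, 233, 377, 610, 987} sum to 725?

20

725 = 610+89+21+5 = 610+89+21+3+2 = 610+89+13+8+5 = 610+55+34+21+5 = 377+233+89+21+5 = … (15 more), for 20 in all.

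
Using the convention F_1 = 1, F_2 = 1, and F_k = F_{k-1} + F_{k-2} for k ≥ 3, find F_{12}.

Iterating the recurrence up to F_{8} = 21 and F_{7} = 13:
F_{9} = F_{8} + F_{7} = 21 + 13 = 34
F_{10} = F_{9} + F_{8} = 34 + 21 = 55
F_{11} = F_{10} + F_{9} = 55 + 34 = 89
F_{12} = F_{11} + F_{10} = 89 + 55 = 144

144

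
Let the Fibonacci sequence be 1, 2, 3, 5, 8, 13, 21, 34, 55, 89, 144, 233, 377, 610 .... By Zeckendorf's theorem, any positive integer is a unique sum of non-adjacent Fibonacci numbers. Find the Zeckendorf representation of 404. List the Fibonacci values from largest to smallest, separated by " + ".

404 − 377 = 27
27 − 21 = 6
6 − 5 = 1
1 − 1 = 0
So 404 = 377 + 21 + 5 + 1, with no two terms consecutive in the sequence.

377 + 21 + 5 + 1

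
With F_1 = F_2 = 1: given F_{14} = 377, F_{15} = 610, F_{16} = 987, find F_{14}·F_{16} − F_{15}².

377·987 − 610² = 372099 − 372100 = -1. (Cassini's identity: F_{k−1}F_{k+1} − F_k² = (−1)^k.)

-1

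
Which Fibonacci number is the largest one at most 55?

55 ≤ 55 < 89, so the largest Fibonacci number not exceeding 55 is 55.

55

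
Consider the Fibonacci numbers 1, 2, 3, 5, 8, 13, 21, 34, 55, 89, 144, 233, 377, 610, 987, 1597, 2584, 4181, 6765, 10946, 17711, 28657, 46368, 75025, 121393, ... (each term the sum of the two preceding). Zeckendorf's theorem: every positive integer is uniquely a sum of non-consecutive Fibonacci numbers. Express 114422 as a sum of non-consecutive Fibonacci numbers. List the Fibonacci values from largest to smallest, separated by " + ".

take 75025 (≤ 114422); 114422 − 75025 = 39397
take 28657 (≤ 39397); 39397 − 28657 = 10740
take 6765 (≤ 10740); 10740 − 6765 = 3975
take 2584 (≤ 3975); 3975 − 2584 = 1391
take 987 (≤ 1391); 1391 − 987 = 404
take 377 (≤ 404); 404 − 377 = 27
take 21 (≤ 27); 27 − 21 = 6
take 5 (≤ 6); 6 − 5 = 1
take 1 (≤ 1); 1 − 1 = 0
So 114422 = 75025 + 28657 + 6765 + 2584 + 987 + 377 + 21 + 5 + 1, with no two terms consecutive in the sequence.

75025 + 28657 + 6765 + 2584 + 987 + 377 + 21 + 5 + 1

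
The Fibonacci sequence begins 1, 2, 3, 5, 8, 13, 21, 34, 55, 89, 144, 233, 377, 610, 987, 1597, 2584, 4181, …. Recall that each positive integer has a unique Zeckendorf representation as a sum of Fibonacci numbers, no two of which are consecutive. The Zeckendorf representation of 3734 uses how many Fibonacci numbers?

Greedy algorithm:
largest Fibonacci ≤ 3734 is 2584; 3734 − 2584 = 1150
largest Fibonacci ≤ 1150 is 987; 1150 − 987 = 163
largest Fibonacci ≤ 163 is 144; 163 − 144 = 19
largest Fibonacci ≤ 19 is 13; 19 − 13 = 6
largest Fibonacci ≤ 6 is 5; 6 − 5 = 1
largest Fibonacci ≤ 1 is 1; 1 − 1 = 0
3734 = 2584 + 987 + 144 + 13 + 5 + 1, which has 6 terms.

6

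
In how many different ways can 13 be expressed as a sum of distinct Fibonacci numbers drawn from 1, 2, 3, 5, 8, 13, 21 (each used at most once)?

3

13 = 13 = 8+5 = 8+3+2 — 3 representations.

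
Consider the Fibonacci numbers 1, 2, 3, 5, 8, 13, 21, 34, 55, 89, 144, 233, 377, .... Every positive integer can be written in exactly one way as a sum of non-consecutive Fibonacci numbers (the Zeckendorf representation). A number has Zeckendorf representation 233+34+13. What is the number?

233+34+13 = 280.

280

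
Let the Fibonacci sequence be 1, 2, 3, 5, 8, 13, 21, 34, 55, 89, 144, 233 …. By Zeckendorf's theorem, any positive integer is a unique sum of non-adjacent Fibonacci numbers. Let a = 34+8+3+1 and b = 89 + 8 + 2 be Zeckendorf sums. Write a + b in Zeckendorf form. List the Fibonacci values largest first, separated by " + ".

The two numbers are 46 and 99, so their sum is 145.
144 ≤ 145 < 233, so take 144; remainder 1
1 ≤ 1 < 2, so take 1; remainder 0

144 + 1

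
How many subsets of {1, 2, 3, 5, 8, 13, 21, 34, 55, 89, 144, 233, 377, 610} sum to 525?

7

Each representation comes from the Zeckendorf form by replacing some F_k with F_{k−1} + F_{k−2} where possible.
525 = 377+144+3+1 = 377+89+55+3+1 = 377+89+34+21+3+1 = 233+144+89+55+3+1 = … (3 more), for 7 in all.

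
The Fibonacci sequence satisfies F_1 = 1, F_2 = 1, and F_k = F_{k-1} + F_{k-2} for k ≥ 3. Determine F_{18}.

2584

Iterating the recurrence up to F_{10} = 55 and F_{9} = 34:
F_{11} = F_{10} + F_{9} = 55 + 34 = 89
F_{12} = F_{11} + F_{10} = 89 + 55 = 144
F_{13} = F_{12} + F_{11} = 144 + 89 = 233
F_{14} = F_{13} + F_{12} = 233 + 144 = 377
F_{15} = F_{14} + F_{13} = 377 + 233 = 610
F_{16} = F_{15} + F_{14} = 610 + 377 = 987
F_{17} = F_{16} + F_{15} = 987 + 610 = 1597
F_{18} = F_{17} + F_{16} = 1597 + 987 = 2584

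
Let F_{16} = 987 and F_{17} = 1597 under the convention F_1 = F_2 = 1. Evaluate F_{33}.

3524578

By F_{2k+1} = F_k² + F_{k+1}²: F_{33} = 987² + 1597² = 974169 + 2550409 = 3524578.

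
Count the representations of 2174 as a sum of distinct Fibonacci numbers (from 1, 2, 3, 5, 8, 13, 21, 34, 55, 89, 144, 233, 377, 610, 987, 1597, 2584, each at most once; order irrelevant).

2174 = 1597+377+144+55+1 = 1597+377+144+34+21+1 = 987+610+377+144+55+1 = 1597+377+144+34+13+8+1 = 1597+377+89+55+34+21+1 = … (15 more), for 20 in all.

20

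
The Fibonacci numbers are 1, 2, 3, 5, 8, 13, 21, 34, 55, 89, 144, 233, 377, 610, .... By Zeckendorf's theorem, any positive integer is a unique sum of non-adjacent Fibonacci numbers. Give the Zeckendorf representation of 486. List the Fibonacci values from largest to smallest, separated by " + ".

377 + 89 + 13 + 5 + 2

take 377 (≤ 486); 486 − 377 = 109
take 89 (≤ 109); 109 − 89 = 20
take 13 (≤ 20); 20 − 13 = 7
take 5 (≤ 7); 7 − 5 = 2
take 2 (≤ 2); 2 − 2 = 0
So 486 = 377 + 89 + 13 + 5 + 2, with no two terms consecutive in the sequence.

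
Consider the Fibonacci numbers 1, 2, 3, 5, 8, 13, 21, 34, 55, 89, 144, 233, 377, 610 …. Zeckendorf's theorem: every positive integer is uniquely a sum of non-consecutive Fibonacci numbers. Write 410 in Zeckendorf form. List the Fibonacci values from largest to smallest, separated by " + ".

377 + 21 + 8 + 3 + 1

Greedily peel off the largest Fibonacci term at each step:
410: greatest Fibonacci not exceeding it is 377, leaving 33
33: greatest Fibonacci not exceeding it is 21, leaving 12
12: greatest Fibonacci not exceeding it is 8, leaving 4
4: greatest Fibonacci not exceeding it is 3, leaving 1
1: greatest Fibonacci not exceeding it is 1, leaving 0
So 410 = 377 + 21 + 8 + 3 + 1, with no two terms consecutive in the sequence.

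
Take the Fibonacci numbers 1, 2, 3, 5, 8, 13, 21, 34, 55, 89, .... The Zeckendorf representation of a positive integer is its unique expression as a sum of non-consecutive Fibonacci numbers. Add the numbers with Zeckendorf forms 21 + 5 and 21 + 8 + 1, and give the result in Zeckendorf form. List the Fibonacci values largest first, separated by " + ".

55 + 1

The two numbers are 26 and 30, so their sum is 56.
Greedy algorithm:
56 − 55 = 1
1 − 1 = 0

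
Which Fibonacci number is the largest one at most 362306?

317811 ≤ 362306 < 514229, so the largest Fibonacci number not exceeding 362306 is 317811.

317811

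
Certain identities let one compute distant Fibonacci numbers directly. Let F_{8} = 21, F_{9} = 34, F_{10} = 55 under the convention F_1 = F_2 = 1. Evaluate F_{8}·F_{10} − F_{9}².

-1

21·55 − 34² = 1155 − 1156 = -1. (Cassini's identity: F_{k−1}F_{k+1} − F_k² = (−1)^k.)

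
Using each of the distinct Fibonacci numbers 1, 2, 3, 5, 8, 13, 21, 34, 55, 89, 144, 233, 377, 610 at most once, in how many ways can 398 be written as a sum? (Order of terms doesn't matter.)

15

Starting from the Zeckendorf form and repeatedly splitting a term F_k into F_{k−1} + F_{k−2} (when neither is already used) reaches every representation.
398 = 377+21 = 377+13+8 = 233+144+21 = … (12 more), for 15 in all.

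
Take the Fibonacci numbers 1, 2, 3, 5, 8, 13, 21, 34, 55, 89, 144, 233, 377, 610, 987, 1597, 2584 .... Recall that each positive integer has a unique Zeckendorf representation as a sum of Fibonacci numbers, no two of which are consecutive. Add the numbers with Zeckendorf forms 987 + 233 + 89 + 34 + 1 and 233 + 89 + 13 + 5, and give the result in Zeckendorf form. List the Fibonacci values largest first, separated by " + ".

1597 + 55 + 21 + 8 + 3

The two numbers are 1344 and 340, so their sum is 1684.
Greedily peel off the largest Fibonacci term at each step:
largest Fibonacci ≤ 1684 is 1597; 1684 − 1597 = 87
largest Fibonacci ≤ 87 is 55; 87 − 55 = 32
largest Fibonacci ≤ 32 is 21; 32 − 21 = 11
largest Fibonacci ≤ 11 is 8; 11 − 8 = 3
largest Fibonacci ≤ 3 is 3; 3 − 3 = 0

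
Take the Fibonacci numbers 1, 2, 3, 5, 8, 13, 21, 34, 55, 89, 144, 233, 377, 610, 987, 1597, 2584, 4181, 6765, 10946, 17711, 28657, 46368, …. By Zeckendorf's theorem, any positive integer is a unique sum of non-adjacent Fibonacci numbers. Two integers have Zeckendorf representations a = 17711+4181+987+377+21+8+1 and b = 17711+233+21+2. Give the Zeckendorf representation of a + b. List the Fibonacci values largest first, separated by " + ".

The two numbers are 23286 and 17967, so their sum is 41253.
41253: greatest Fibonacci not exceeding it is 28657, leaving 12596
12596: greatest Fibonacci not exceeding it is 10946, leaving 1650
1650: greatest Fibonacci not exceeding it is 1597, leaving 53
53: greatest Fibonacci not exceeding it is 34, leaving 19
19: greatest Fibonacci not exceeding it is 13, leaving 6
6: greatest Fibonacci not exceeding it is 5, leaving 1
1: greatest Fibonacci not exceeding it is 1, leaving 0

28657 + 10946 + 1597 + 34 + 13 + 5 + 1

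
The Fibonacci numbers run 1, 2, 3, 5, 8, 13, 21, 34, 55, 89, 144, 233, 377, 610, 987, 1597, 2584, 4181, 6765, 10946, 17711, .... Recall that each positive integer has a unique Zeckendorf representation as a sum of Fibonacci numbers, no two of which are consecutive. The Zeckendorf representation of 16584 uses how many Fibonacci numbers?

7

subtract 10946 from 16584: 5638 remains
subtract 4181 from 5638: 1457 remains
subtract 987 from 1457: 470 remains
subtract 377 from 470: 93 remains
subtract 89 from 93: 4 remains
subtract 3 from 4: 1 remains
subtract 1 from 1: 0 remains
16584 = 10946 + 4181 + 987 + 377 + 89 + 3 + 1, which has 7 terms.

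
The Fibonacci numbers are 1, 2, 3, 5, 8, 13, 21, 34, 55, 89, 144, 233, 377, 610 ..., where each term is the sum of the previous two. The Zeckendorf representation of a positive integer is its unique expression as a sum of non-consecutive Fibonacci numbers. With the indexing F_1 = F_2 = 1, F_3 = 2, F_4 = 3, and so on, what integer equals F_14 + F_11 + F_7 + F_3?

F_14 + F_11 + F_7 + F_3 = 377 + 89 + 13 + 2 = 481.

481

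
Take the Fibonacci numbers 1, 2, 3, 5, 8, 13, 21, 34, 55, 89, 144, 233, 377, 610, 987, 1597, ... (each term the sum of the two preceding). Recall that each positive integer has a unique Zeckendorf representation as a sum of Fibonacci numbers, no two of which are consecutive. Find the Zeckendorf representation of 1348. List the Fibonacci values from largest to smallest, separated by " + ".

987 + 233 + 89 + 34 + 5

Greedily peel off the largest Fibonacci term at each step:
subtract 987 from 1348: 361 remains
subtract 233 from 361: 128 remains
subtract 89 from 128: 39 remains
subtract 34 from 39: 5 remains
subtract 5 from 5: 0 remains
So 1348 = 987 + 233 + 89 + 34 + 5, with no two terms consecutive in the sequence.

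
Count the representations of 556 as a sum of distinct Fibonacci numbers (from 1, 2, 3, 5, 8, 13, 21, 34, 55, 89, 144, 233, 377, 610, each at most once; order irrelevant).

556 = 377+144+34+1 = 377+144+21+13+1 = 377+89+55+34+1 = … (9 more), for 12 in all.

12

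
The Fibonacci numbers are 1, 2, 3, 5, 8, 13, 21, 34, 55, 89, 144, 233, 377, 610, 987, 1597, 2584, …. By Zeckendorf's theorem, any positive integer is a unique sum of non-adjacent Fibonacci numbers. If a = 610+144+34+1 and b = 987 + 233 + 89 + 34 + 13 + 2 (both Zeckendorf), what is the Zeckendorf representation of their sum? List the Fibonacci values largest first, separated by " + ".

The two numbers are 789 and 1358, so their sum is 2147.
2147: greatest Fibonacci not exceeding it is 1597, leaving 550
550: greatest Fibonacci not exceeding it is 377, leaving 173
173: greatest Fibonacci not exceeding it is 144, leaving 29
29: greatest Fibonacci not exceeding it is 21, leaving 8
8: greatest Fibonacci not exceeding it is 8, leaving 0

1597 + 377 + 144 + 21 + 8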